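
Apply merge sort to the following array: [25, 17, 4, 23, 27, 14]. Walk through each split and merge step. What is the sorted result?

Merge sort trace:

Split: [25, 17, 4, 23, 27, 14] -> [25, 17, 4] and [23, 27, 14]
  Split: [25, 17, 4] -> [25] and [17, 4]
    Split: [17, 4] -> [17] and [4]
    Merge: [17] + [4] -> [4, 17]
  Merge: [25] + [4, 17] -> [4, 17, 25]
  Split: [23, 27, 14] -> [23] and [27, 14]
    Split: [27, 14] -> [27] and [14]
    Merge: [27] + [14] -> [14, 27]
  Merge: [23] + [14, 27] -> [14, 23, 27]
Merge: [4, 17, 25] + [14, 23, 27] -> [4, 14, 17, 23, 25, 27]

Final sorted array: [4, 14, 17, 23, 25, 27]

The merge sort proceeds by recursively splitting the array and merging sorted halves.
After all merges, the sorted array is [4, 14, 17, 23, 25, 27].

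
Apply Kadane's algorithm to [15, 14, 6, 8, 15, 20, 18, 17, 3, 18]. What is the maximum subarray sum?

Using Kadane's algorithm on [15, 14, 6, 8, 15, 20, 18, 17, 3, 18]:

Scanning through the array:
Position 1 (value 14): max_ending_here = 29, max_so_far = 29
Position 2 (value 6): max_ending_here = 35, max_so_far = 35
Position 3 (value 8): max_ending_here = 43, max_so_far = 43
Position 4 (value 15): max_ending_here = 58, max_so_far = 58
Position 5 (value 20): max_ending_here = 78, max_so_far = 78
Position 6 (value 18): max_ending_here = 96, max_so_far = 96
Position 7 (value 17): max_ending_here = 113, max_so_far = 113
Position 8 (value 3): max_ending_here = 116, max_so_far = 116
Position 9 (value 18): max_ending_here = 134, max_so_far = 134

Maximum subarray: [15, 14, 6, 8, 15, 20, 18, 17, 3, 18]
Maximum sum: 134

The maximum subarray is [15, 14, 6, 8, 15, 20, 18, 17, 3, 18] with sum 134. This subarray runs from index 0 to index 9.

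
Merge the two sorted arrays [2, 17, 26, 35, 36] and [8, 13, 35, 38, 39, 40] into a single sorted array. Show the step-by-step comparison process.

Merging process:

Compare 2 vs 8: take 2 from left. Merged: [2]
Compare 17 vs 8: take 8 from right. Merged: [2, 8]
Compare 17 vs 13: take 13 from right. Merged: [2, 8, 13]
Compare 17 vs 35: take 17 from left. Merged: [2, 8, 13, 17]
Compare 26 vs 35: take 26 from left. Merged: [2, 8, 13, 17, 26]
Compare 35 vs 35: take 35 from left. Merged: [2, 8, 13, 17, 26, 35]
Compare 36 vs 35: take 35 from right. Merged: [2, 8, 13, 17, 26, 35, 35]
Compare 36 vs 38: take 36 from left. Merged: [2, 8, 13, 17, 26, 35, 35, 36]
Append remaining from right: [38, 39, 40]. Merged: [2, 8, 13, 17, 26, 35, 35, 36, 38, 39, 40]

Final merged array: [2, 8, 13, 17, 26, 35, 35, 36, 38, 39, 40]
Total comparisons: 8

The merged array is [2, 8, 13, 17, 26, 35, 35, 36, 38, 39, 40], requiring 8 comparisons. The merge step runs in O(n) time where n is the total number of elements.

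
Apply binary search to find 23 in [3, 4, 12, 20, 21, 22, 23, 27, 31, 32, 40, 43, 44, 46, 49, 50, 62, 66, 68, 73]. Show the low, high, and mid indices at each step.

Binary search for 23 in [3, 4, 12, 20, 21, 22, 23, 27, 31, 32, 40, 43, 44, 46, 49, 50, 62, 66, 68, 73]:

lo=0, hi=19, mid=9, arr[mid]=32 -> 32 > 23, search left half
lo=0, hi=8, mid=4, arr[mid]=21 -> 21 < 23, search right half
lo=5, hi=8, mid=6, arr[mid]=23 -> Found target at index 6!

Binary search finds 23 at index 6 after 3 comparisons. The search repeatedly halves the search space by comparing with the middle element.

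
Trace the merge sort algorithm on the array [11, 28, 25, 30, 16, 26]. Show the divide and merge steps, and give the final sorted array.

Merge sort trace:

Split: [11, 28, 25, 30, 16, 26] -> [11, 28, 25] and [30, 16, 26]
  Split: [11, 28, 25] -> [11] and [28, 25]
    Split: [28, 25] -> [28] and [25]
    Merge: [28] + [25] -> [25, 28]
  Merge: [11] + [25, 28] -> [11, 25, 28]
  Split: [30, 16, 26] -> [30] and [16, 26]
    Split: [16, 26] -> [16] and [26]
    Merge: [16] + [26] -> [16, 26]
  Merge: [30] + [16, 26] -> [16, 26, 30]
Merge: [11, 25, 28] + [16, 26, 30] -> [11, 16, 25, 26, 28, 30]

Final sorted array: [11, 16, 25, 26, 28, 30]

The merge sort proceeds by recursively splitting the array and merging sorted halves.
After all merges, the sorted array is [11, 16, 25, 26, 28, 30].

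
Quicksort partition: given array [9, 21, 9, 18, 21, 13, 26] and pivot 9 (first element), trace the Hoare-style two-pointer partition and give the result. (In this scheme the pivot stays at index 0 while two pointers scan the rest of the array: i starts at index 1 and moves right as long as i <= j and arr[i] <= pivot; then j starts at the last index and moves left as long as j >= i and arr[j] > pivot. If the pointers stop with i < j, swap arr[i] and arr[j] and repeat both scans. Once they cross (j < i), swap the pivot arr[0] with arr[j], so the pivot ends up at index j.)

Hoare-style two-pointer partition with pivot = 9:

Initial array: [9, 21, 9, 18, 21, 13, 26]

Pointers start at i = 1, j = 6.
i stops at index 1 (arr[1]=21 > 9), j stops at index 2 (arr[2]=9 <= 9): swap arr[1] and arr[2], array becomes [9, 9, 21, 18, 21, 13, 26]
i ends at 2, j ends at 1: the pointers have crossed (j < i), so scanning stops.

Swap pivot arr[0] with arr[1] to place pivot at position 1: [9, 9, 21, 18, 21, 13, 26]
Pivot position: 1

After partitioning with pivot 9, the array becomes [9, 9, 21, 18, 21, 13, 26]. The pivot is placed at index 1. All elements to the left of the pivot are <= 9, and all elements to the right are > 9.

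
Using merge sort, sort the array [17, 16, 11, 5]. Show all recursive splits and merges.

Merge sort trace:

Split: [17, 16, 11, 5] -> [17, 16] and [11, 5]
  Split: [17, 16] -> [17] and [16]
  Merge: [17] + [16] -> [16, 17]
  Split: [11, 5] -> [11] and [5]
  Merge: [11] + [5] -> [5, 11]
Merge: [16, 17] + [5, 11] -> [5, 11, 16, 17]

Final sorted array: [5, 11, 16, 17]

The merge sort proceeds by recursively splitting the array and merging sorted halves.
After all merges, the sorted array is [5, 11, 16, 17].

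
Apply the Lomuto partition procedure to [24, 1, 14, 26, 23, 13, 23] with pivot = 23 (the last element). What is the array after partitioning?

Lomuto partition with pivot = 23:

Initial array: [24, 1, 14, 26, 23, 13, 23]

arr[0]=24 > 23: no swap
arr[1]=1 <= 23: swap with position 0, array becomes [1, 24, 14, 26, 23, 13, 23]
arr[2]=14 <= 23: swap with position 1, array becomes [1, 14, 24, 26, 23, 13, 23]
arr[3]=26 > 23: no swap
arr[4]=23 <= 23: swap with position 2, array becomes [1, 14, 23, 26, 24, 13, 23]
arr[5]=13 <= 23: swap with position 3, array becomes [1, 14, 23, 13, 24, 26, 23]

Place pivot at position 4: [1, 14, 23, 13, 23, 26, 24]
Pivot position: 4

After partitioning with pivot 23, the array becomes [1, 14, 23, 13, 23, 26, 24]. The pivot is placed at index 4. All elements to the left of the pivot are <= 23, and all elements to the right are > 23.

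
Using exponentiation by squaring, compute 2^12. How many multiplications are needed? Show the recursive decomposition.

Computing 2^12 by squaring (build up from 2^1; each line after the first costs one multiplication):

2^1 = 2
2^2 = (2^1)^2 = 2^2 = 4
2^3 = 2 * 2^2 = 2 * 4 = 8
2^6 = (2^3)^2 = 8^2 = 64
2^12 = (2^6)^2 = 64^2 = 4096

Result: 4096
Multiplications needed: 4 (4 lines after 2^1)

2^12 = 4096. Using exponentiation by squaring, this requires 4 multiplications. The key idea: if the exponent is even, square the half-power; if odd, multiply by the base once.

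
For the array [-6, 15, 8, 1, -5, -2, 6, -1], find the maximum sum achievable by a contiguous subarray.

Using Kadane's algorithm on [-6, 15, 8, 1, -5, -2, 6, -1]:

Scanning through the array:
Position 1 (value 15): max_ending_here = 15, max_so_far = 15
Position 2 (value 8): max_ending_here = 23, max_so_far = 23
Position 3 (value 1): max_ending_here = 24, max_so_far = 24
Position 4 (value -5): max_ending_here = 19, max_so_far = 24
Position 5 (value -2): max_ending_here = 17, max_so_far = 24
Position 6 (value 6): max_ending_here = 23, max_so_far = 24
Position 7 (value -1): max_ending_here = 22, max_so_far = 24

Maximum subarray: [15, 8, 1]
Maximum sum: 24

The maximum subarray is [15, 8, 1] with sum 24. This subarray runs from index 1 to index 3.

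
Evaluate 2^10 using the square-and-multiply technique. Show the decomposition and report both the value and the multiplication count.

Computing 2^10 by squaring (build up from 2^1; each line after the first costs one multiplication):

2^1 = 2
2^2 = (2^1)^2 = 2^2 = 4
2^4 = (2^2)^2 = 4^2 = 16
2^5 = 2 * 2^4 = 2 * 16 = 32
2^10 = (2^5)^2 = 32^2 = 1024

Result: 1024
Multiplications needed: 4 (4 lines after 2^1)

2^10 = 1024. Using exponentiation by squaring, this requires 4 multiplications. The key idea: if the exponent is even, square the half-power; if odd, multiply by the base once.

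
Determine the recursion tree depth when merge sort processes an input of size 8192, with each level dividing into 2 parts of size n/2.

For divide and conquer with division factor 2:

Problem sizes at each level:
Level 0: 8192
Level 1: 4096
Level 2: 2048
Level 3: 1024
Level 4: 512
Level 5: 256
Level 6: 128
Level 7: 64
Level 8: 32
Level 9: 16
Level 10: 8
Level 11: 4
Level 12: 2
Level 13: 1

The root is level 0 and the size-1 base case is level 13 (the tree spans levels 0 through 13, i.e. 14 levels counting the root), so the depth is the number of divisions: log_2(8192) = 13

The recursion tree depth is log_2(8192) = 13. At each level, the problem size is divided by 2, so it takes 13 divisions to reduce to a base case of size 1. The algorithm makes 2 recursive calls at each level.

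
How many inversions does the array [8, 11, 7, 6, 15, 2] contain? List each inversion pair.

Finding inversions in [8, 11, 7, 6, 15, 2]:

(0, 2): arr[0]=8 > arr[2]=7
(0, 3): arr[0]=8 > arr[3]=6
(0, 5): arr[0]=8 > arr[5]=2
(1, 2): arr[1]=11 > arr[2]=7
(1, 3): arr[1]=11 > arr[3]=6
(1, 5): arr[1]=11 > arr[5]=2
(2, 3): arr[2]=7 > arr[3]=6
(2, 5): arr[2]=7 > arr[5]=2
(3, 5): arr[3]=6 > arr[5]=2
(4, 5): arr[4]=15 > arr[5]=2

Total inversions: 10

The array has 10 inversion(s): (0,2), (0,3), (0,5), (1,2), (1,3), (1,5), (2,3), (2,5), (3,5), (4,5). Each pair (i,j) satisfies i < j and arr[i] > arr[j].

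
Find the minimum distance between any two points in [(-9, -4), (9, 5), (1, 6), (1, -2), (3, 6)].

Computing all pairwise distances among 5 points:

d((-9, -4), (9, 5)) = 20.1246
d((-9, -4), (1, 6)) = 14.1421
d((-9, -4), (1, -2)) = 10.198
d((-9, -4), (3, 6)) = 15.6205
d((9, 5), (1, 6)) = 8.0623
d((9, 5), (1, -2)) = 10.6301
d((9, 5), (3, 6)) = 6.0828
d((1, 6), (1, -2)) = 8.0
d((1, 6), (3, 6)) = 2.0 <-- minimum
d((1, -2), (3, 6)) = 8.2462

Closest pair: (1, 6) and (3, 6) with distance 2.0

The closest pair is (1, 6) and (3, 6) with Euclidean distance 2.0. For 5 points, brute-force pairwise comparison is shown above. For large n, the divide-and-conquer algorithm (sort by x, recurse on halves, check the dividing strip) achieves O(n log n).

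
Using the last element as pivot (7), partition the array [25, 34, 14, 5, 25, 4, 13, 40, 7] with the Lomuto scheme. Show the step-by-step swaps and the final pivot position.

Lomuto partition with pivot = 7:

Initial array: [25, 34, 14, 5, 25, 4, 13, 40, 7]

arr[0]=25 > 7: no swap
arr[1]=34 > 7: no swap
arr[2]=14 > 7: no swap
arr[3]=5 <= 7: swap with position 0, array becomes [5, 34, 14, 25, 25, 4, 13, 40, 7]
arr[4]=25 > 7: no swap
arr[5]=4 <= 7: swap with position 1, array becomes [5, 4, 14, 25, 25, 34, 13, 40, 7]
arr[6]=13 > 7: no swap
arr[7]=40 > 7: no swap

Place pivot at position 2: [5, 4, 7, 25, 25, 34, 13, 40, 14]
Pivot position: 2

After partitioning with pivot 7, the array becomes [5, 4, 7, 25, 25, 34, 13, 40, 14]. The pivot is placed at index 2. All elements to the left of the pivot are <= 7, and all elements to the right are > 7.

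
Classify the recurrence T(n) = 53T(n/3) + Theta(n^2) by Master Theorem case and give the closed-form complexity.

Master Theorem for T(n) = 53T(n/3) + O(n^2):

a = 53, b = 3, c = 2
log_b(a) = log_3(53) = 3.6139

Case 1: c = 2 < log_3(53) = 3.6139
T(n) = O(n^(log_3 53))

For T(n) = 53T(n/3) + O(n^2): log_3(53) = 3.6139. This is Case 1 of the Master Theorem (c < log_b(a), work dominated by leaves), giving O(n^(log_3 53)).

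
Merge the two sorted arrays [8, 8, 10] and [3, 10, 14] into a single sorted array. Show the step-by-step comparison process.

Merging process:

Compare 8 vs 3: take 3 from right. Merged: [3]
Compare 8 vs 10: take 8 from left. Merged: [3, 8]
Compare 8 vs 10: take 8 from left. Merged: [3, 8, 8]
Compare 10 vs 10: take 10 from left. Merged: [3, 8, 8, 10]
Append remaining from right: [10, 14]. Merged: [3, 8, 8, 10, 10, 14]

Final merged array: [3, 8, 8, 10, 10, 14]
Total comparisons: 4

The merged array is [3, 8, 8, 10, 10, 14], requiring 4 comparisons. The merge step runs in O(n) time where n is the total number of elements.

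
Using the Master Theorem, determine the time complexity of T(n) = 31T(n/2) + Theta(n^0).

Master Theorem for T(n) = 31T(n/2) + O(n^0):

a = 31, b = 2, c = 0
log_b(a) = log_2(31) = 4.9542

Case 1: c = 0 < log_2(31) = 4.9542
T(n) = O(n^(log_2 31))

For T(n) = 31T(n/2) + O(n^0): log_2(31) = 4.9542. This is Case 1 of the Master Theorem (c < log_b(a), work dominated by leaves), giving O(n^(log_2 31)).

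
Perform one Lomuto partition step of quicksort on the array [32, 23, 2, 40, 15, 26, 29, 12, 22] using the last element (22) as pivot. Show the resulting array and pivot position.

Lomuto partition with pivot = 22:

Initial array: [32, 23, 2, 40, 15, 26, 29, 12, 22]

arr[0]=32 > 22: no swap
arr[1]=23 > 22: no swap
arr[2]=2 <= 22: swap with position 0, array becomes [2, 23, 32, 40, 15, 26, 29, 12, 22]
arr[3]=40 > 22: no swap
arr[4]=15 <= 22: swap with position 1, array becomes [2, 15, 32, 40, 23, 26, 29, 12, 22]
arr[5]=26 > 22: no swap
arr[6]=29 > 22: no swap
arr[7]=12 <= 22: swap with position 2, array becomes [2, 15, 12, 40, 23, 26, 29, 32, 22]

Place pivot at position 3: [2, 15, 12, 22, 23, 26, 29, 32, 40]
Pivot position: 3

After partitioning with pivot 22, the array becomes [2, 15, 12, 22, 23, 26, 29, 32, 40]. The pivot is placed at index 3. All elements to the left of the pivot are <= 22, and all elements to the right are > 22.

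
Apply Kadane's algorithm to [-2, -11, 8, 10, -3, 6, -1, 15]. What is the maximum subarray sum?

Using Kadane's algorithm on [-2, -11, 8, 10, -3, 6, -1, 15]:

Scanning through the array:
Position 1 (value -11): max_ending_here = -11, max_so_far = -2
Position 2 (value 8): max_ending_here = 8, max_so_far = 8
Position 3 (value 10): max_ending_here = 18, max_so_far = 18
Position 4 (value -3): max_ending_here = 15, max_so_far = 18
Position 5 (value 6): max_ending_here = 21, max_so_far = 21
Position 6 (value -1): max_ending_here = 20, max_so_far = 21
Position 7 (value 15): max_ending_here = 35, max_so_far = 35

Maximum subarray: [8, 10, -3, 6, -1, 15]
Maximum sum: 35

The maximum subarray is [8, 10, -3, 6, -1, 15] with sum 35. This subarray runs from index 2 to index 7.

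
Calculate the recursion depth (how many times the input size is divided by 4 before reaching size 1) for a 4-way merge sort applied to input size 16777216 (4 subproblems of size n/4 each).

For divide and conquer with division factor 4:

Problem sizes at each level:
Level 0: 16777216
Level 1: 4194304
Level 2: 1048576
Level 3: 262144
Level 4: 65536
Level 5: 16384
Level 6: 4096
Level 7: 1024
Level 8: 256
Level 9: 64
Level 10: 16
Level 11: 4
Level 12: 1

The root is level 0 and the size-1 base case is level 12 (the tree spans levels 0 through 12, i.e. 13 levels counting the root), so the depth is the number of divisions: log_4(16777216) = 12

The recursion tree depth is log_4(16777216) = 12. At each level, the problem size is divided by 4, so it takes 12 divisions to reduce to a base case of size 1. The algorithm makes 4 recursive calls at each level.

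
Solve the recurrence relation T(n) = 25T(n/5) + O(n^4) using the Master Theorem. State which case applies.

Master Theorem for T(n) = 25T(n/5) + O(n^4):

a = 25, b = 5, c = 4
log_b(a) = log_5(25) = 2.0000

Case 3: c = 4 > log_5(25) = 2.0000
T(n) = O(n^4) = O(n^4)

For T(n) = 25T(n/5) + O(n^4): log_5(25) = 2.0000. This is Case 3 of the Master Theorem (c > log_b(a), work dominated by root), giving O(n^4).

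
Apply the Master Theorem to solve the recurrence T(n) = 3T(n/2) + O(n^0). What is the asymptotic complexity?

Master Theorem for T(n) = 3T(n/2) + O(n^0):

a = 3, b = 2, c = 0
log_b(a) = log_2(3) = 1.5850

Case 1: c = 0 < log_2(3) = 1.5850
T(n) = O(n^(log_2 3))

For T(n) = 3T(n/2) + O(n^0): log_2(3) = 1.5850. This is Case 1 of the Master Theorem (c < log_b(a), work dominated by leaves), giving O(n^(log_2 3)).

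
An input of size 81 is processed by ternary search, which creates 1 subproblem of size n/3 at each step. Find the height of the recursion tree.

For divide and conquer with division factor 3:

Problem sizes at each level:
Level 0: 81
Level 1: 27
Level 2: 9
Level 3: 3
Level 4: 1

The root is level 0 and the size-1 base case is level 4 (the tree spans levels 0 through 4, i.e. 5 levels counting the root), so the depth is the number of divisions: log_3(81) = 4

The recursion tree depth is log_3(81) = 4. At each level, the problem size is divided by 3, so it takes 4 divisions to reduce to a base case of size 1. The algorithm makes 1 recursive call at each level.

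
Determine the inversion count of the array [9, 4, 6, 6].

Finding inversions in [9, 4, 6, 6]:

(0, 1): arr[0]=9 > arr[1]=4
(0, 2): arr[0]=9 > arr[2]=6
(0, 3): arr[0]=9 > arr[3]=6

Total inversions: 3

The array has 3 inversion(s): (0,1), (0,2), (0,3). Each pair (i,j) satisfies i < j and arr[i] > arr[j].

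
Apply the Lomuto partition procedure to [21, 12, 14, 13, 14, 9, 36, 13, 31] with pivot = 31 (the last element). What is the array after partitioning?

Lomuto partition with pivot = 31:

Initial array: [21, 12, 14, 13, 14, 9, 36, 13, 31]

arr[0]=21 <= 31: swap with position 0, array becomes [21, 12, 14, 13, 14, 9, 36, 13, 31]
arr[1]=12 <= 31: swap with position 1, array becomes [21, 12, 14, 13, 14, 9, 36, 13, 31]
arr[2]=14 <= 31: swap with position 2, array becomes [21, 12, 14, 13, 14, 9, 36, 13, 31]
arr[3]=13 <= 31: swap with position 3, array becomes [21, 12, 14, 13, 14, 9, 36, 13, 31]
arr[4]=14 <= 31: swap with position 4, array becomes [21, 12, 14, 13, 14, 9, 36, 13, 31]
arr[5]=9 <= 31: swap with position 5, array becomes [21, 12, 14, 13, 14, 9, 36, 13, 31]
arr[6]=36 > 31: no swap
arr[7]=13 <= 31: swap with position 6, array becomes [21, 12, 14, 13, 14, 9, 13, 36, 31]

Place pivot at position 7: [21, 12, 14, 13, 14, 9, 13, 31, 36]
Pivot position: 7

After partitioning with pivot 31, the array becomes [21, 12, 14, 13, 14, 9, 13, 31, 36]. The pivot is placed at index 7. All elements to the left of the pivot are <= 31, and all elements to the right are > 31.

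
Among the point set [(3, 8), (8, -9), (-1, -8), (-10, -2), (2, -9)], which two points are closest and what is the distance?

Computing all pairwise distances among 5 points:

d((3, 8), (8, -9)) = 17.72
d((3, 8), (-1, -8)) = 16.4924
d((3, 8), (-10, -2)) = 16.4012
d((3, 8), (2, -9)) = 17.0294
d((8, -9), (-1, -8)) = 9.0554
d((8, -9), (-10, -2)) = 19.3132
d((8, -9), (2, -9)) = 6.0
d((-1, -8), (-10, -2)) = 10.8167
d((-1, -8), (2, -9)) = 3.1623 <-- minimum
d((-10, -2), (2, -9)) = 13.8924

Closest pair: (-1, -8) and (2, -9) with distance 3.1623

The closest pair is (-1, -8) and (2, -9) with Euclidean distance 3.1623. For 5 points, brute-force pairwise comparison is shown above. For large n, the divide-and-conquer algorithm (sort by x, recurse on halves, check the dividing strip) achieves O(n log n).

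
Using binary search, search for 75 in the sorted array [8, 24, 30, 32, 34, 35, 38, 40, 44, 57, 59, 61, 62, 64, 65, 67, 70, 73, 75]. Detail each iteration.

Binary search for 75 in [8, 24, 30, 32, 34, 35, 38, 40, 44, 57, 59, 61, 62, 64, 65, 67, 70, 73, 75]:

lo=0, hi=18, mid=9, arr[mid]=57 -> 57 < 75, search right half
lo=10, hi=18, mid=14, arr[mid]=65 -> 65 < 75, search right half
lo=15, hi=18, mid=16, arr[mid]=70 -> 70 < 75, search right half
lo=17, hi=18, mid=17, arr[mid]=73 -> 73 < 75, search right half
lo=18, hi=18, mid=18, arr[mid]=75 -> Found target at index 18!

Binary search finds 75 at index 18 after 5 comparisons. The search repeatedly halves the search space by comparing with the middle element.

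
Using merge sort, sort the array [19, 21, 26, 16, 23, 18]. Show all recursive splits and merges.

Merge sort trace:

Split: [19, 21, 26, 16, 23, 18] -> [19, 21, 26] and [16, 23, 18]
  Split: [19, 21, 26] -> [19] and [21, 26]
    Split: [21, 26] -> [21] and [26]
    Merge: [21] + [26] -> [21, 26]
  Merge: [19] + [21, 26] -> [19, 21, 26]
  Split: [16, 23, 18] -> [16] and [23, 18]
    Split: [23, 18] -> [23] and [18]
    Merge: [23] + [18] -> [18, 23]
  Merge: [16] + [18, 23] -> [16, 18, 23]
Merge: [19, 21, 26] + [16, 18, 23] -> [16, 18, 19, 21, 23, 26]

Final sorted array: [16, 18, 19, 21, 23, 26]

The merge sort proceeds by recursively splitting the array and merging sorted halves.
After all merges, the sorted array is [16, 18, 19, 21, 23, 26].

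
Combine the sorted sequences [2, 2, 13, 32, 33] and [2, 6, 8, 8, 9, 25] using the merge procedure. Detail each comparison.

Merging process:

Compare 2 vs 2: take 2 from left. Merged: [2]
Compare 2 vs 2: take 2 from left. Merged: [2, 2]
Compare 13 vs 2: take 2 from right. Merged: [2, 2, 2]
Compare 13 vs 6: take 6 from right. Merged: [2, 2, 2, 6]
Compare 13 vs 8: take 8 from right. Merged: [2, 2, 2, 6, 8]
Compare 13 vs 8: take 8 from right. Merged: [2, 2, 2, 6, 8, 8]
Compare 13 vs 9: take 9 from right. Merged: [2, 2, 2, 6, 8, 8, 9]
Compare 13 vs 25: take 13 from left. Merged: [2, 2, 2, 6, 8, 8, 9, 13]
Compare 32 vs 25: take 25 from right. Merged: [2, 2, 2, 6, 8, 8, 9, 13, 25]
Append remaining from left: [32, 33]. Merged: [2, 2, 2, 6, 8, 8, 9, 13, 25, 32, 33]

Final merged array: [2, 2, 2, 6, 8, 8, 9, 13, 25, 32, 33]
Total comparisons: 9

The merged array is [2, 2, 2, 6, 8, 8, 9, 13, 25, 32, 33], requiring 9 comparisons. The merge step runs in O(n) time where n is the total number of elements.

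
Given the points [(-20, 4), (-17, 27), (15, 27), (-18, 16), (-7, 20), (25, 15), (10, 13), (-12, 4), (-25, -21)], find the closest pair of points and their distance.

Computing all pairwise distances among 9 points:

d((-20, 4), (-17, 27)) = 23.1948
d((-20, 4), (15, 27)) = 41.8808
d((-20, 4), (-18, 16)) = 12.1655
d((-20, 4), (-7, 20)) = 20.6155
d((-20, 4), (25, 15)) = 46.3249
d((-20, 4), (10, 13)) = 31.3209
d((-20, 4), (-12, 4)) = 8.0 <-- minimum
d((-20, 4), (-25, -21)) = 25.4951
d((-17, 27), (15, 27)) = 32.0
d((-17, 27), (-18, 16)) = 11.0454
d((-17, 27), (-7, 20)) = 12.2066
d((-17, 27), (25, 15)) = 43.6807
d((-17, 27), (10, 13)) = 30.4138
d((-17, 27), (-12, 4)) = 23.5372
d((-17, 27), (-25, -21)) = 48.6621
d((15, 27), (-18, 16)) = 34.7851
d((15, 27), (-7, 20)) = 23.0868
d((15, 27), (25, 15)) = 15.6205
d((15, 27), (10, 13)) = 14.8661
d((15, 27), (-12, 4)) = 35.4683
d((15, 27), (-25, -21)) = 62.482
d((-18, 16), (-7, 20)) = 11.7047
d((-18, 16), (25, 15)) = 43.0116
d((-18, 16), (10, 13)) = 28.1603
d((-18, 16), (-12, 4)) = 13.4164
d((-18, 16), (-25, -21)) = 37.6563
d((-7, 20), (25, 15)) = 32.3883
d((-7, 20), (10, 13)) = 18.3848
d((-7, 20), (-12, 4)) = 16.7631
d((-7, 20), (-25, -21)) = 44.7772
d((25, 15), (10, 13)) = 15.1327
d((25, 15), (-12, 4)) = 38.6005
d((25, 15), (-25, -21)) = 61.6117
d((10, 13), (-12, 4)) = 23.7697
d((10, 13), (-25, -21)) = 48.7955
d((-12, 4), (-25, -21)) = 28.178

Closest pair: (-20, 4) and (-12, 4) with distance 8.0

The closest pair is (-20, 4) and (-12, 4) with Euclidean distance 8.0. For 9 points, brute-force pairwise comparison is shown above. For large n, the divide-and-conquer algorithm (sort by x, recurse on halves, check the dividing strip) achieves O(n log n).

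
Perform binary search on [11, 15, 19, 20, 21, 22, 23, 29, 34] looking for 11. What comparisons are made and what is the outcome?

Binary search for 11 in [11, 15, 19, 20, 21, 22, 23, 29, 34]:

lo=0, hi=8, mid=4, arr[mid]=21 -> 21 > 11, search left half
lo=0, hi=3, mid=1, arr[mid]=15 -> 15 > 11, search left half
lo=0, hi=0, mid=0, arr[mid]=11 -> Found target at index 0!

Binary search finds 11 at index 0 after 3 comparisons. The search repeatedly halves the search space by comparing with the middle element.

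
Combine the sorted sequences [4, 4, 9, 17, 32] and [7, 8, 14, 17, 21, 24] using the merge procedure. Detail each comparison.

Merging process:

Compare 4 vs 7: take 4 from left. Merged: [4]
Compare 4 vs 7: take 4 from left. Merged: [4, 4]
Compare 9 vs 7: take 7 from right. Merged: [4, 4, 7]
Compare 9 vs 8: take 8 from right. Merged: [4, 4, 7, 8]
Compare 9 vs 14: take 9 from left. Merged: [4, 4, 7, 8, 9]
Compare 17 vs 14: take 14 from right. Merged: [4, 4, 7, 8, 9, 14]
Compare 17 vs 17: take 17 from left. Merged: [4, 4, 7, 8, 9, 14, 17]
Compare 32 vs 17: take 17 from right. Merged: [4, 4, 7, 8, 9, 14, 17, 17]
Compare 32 vs 21: take 21 from right. Merged: [4, 4, 7, 8, 9, 14, 17, 17, 21]
Compare 32 vs 24: take 24 from right. Merged: [4, 4, 7, 8, 9, 14, 17, 17, 21, 24]
Append remaining from left: [32]. Merged: [4, 4, 7, 8, 9, 14, 17, 17, 21, 24, 32]

Final merged array: [4, 4, 7, 8, 9, 14, 17, 17, 21, 24, 32]
Total comparisons: 10

The merged array is [4, 4, 7, 8, 9, 14, 17, 17, 21, 24, 32], requiring 10 comparisons. The merge step runs in O(n) time where n is the total number of elements.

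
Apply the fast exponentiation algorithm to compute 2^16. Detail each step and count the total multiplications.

Computing 2^16 by squaring (build up from 2^1; each line after the first costs one multiplication):

2^1 = 2
2^2 = (2^1)^2 = 2^2 = 4
2^4 = (2^2)^2 = 4^2 = 16
2^8 = (2^4)^2 = 16^2 = 256
2^16 = (2^8)^2 = 256^2 = 65536

Result: 65536
Multiplications needed: 4 (4 lines after 2^1)

2^16 = 65536. Using exponentiation by squaring, this requires 4 multiplications. The key idea: if the exponent is even, square the half-power; if odd, multiply by the base once.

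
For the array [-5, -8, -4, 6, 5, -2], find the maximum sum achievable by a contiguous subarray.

Using Kadane's algorithm on [-5, -8, -4, 6, 5, -2]:

Scanning through the array:
Position 1 (value -8): max_ending_here = -8, max_so_far = -5
Position 2 (value -4): max_ending_here = -4, max_so_far = -4
Position 3 (value 6): max_ending_here = 6, max_so_far = 6
Position 4 (value 5): max_ending_here = 11, max_so_far = 11
Position 5 (value -2): max_ending_here = 9, max_so_far = 11

Maximum subarray: [6, 5]
Maximum sum: 11

The maximum subarray is [6, 5] with sum 11. This subarray runs from index 3 to index 4.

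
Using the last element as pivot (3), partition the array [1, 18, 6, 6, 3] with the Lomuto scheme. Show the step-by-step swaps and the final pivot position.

Lomuto partition with pivot = 3:

Initial array: [1, 18, 6, 6, 3]

arr[0]=1 <= 3: swap with position 0, array becomes [1, 18, 6, 6, 3]
arr[1]=18 > 3: no swap
arr[2]=6 > 3: no swap
arr[3]=6 > 3: no swap

Place pivot at position 1: [1, 3, 6, 6, 18]
Pivot position: 1

After partitioning with pivot 3, the array becomes [1, 3, 6, 6, 18]. The pivot is placed at index 1. All elements to the left of the pivot are <= 3, and all elements to the right are > 3.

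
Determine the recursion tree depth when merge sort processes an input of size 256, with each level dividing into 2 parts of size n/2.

For divide and conquer with division factor 2:

Problem sizes at each level:
Level 0: 256
Level 1: 128
Level 2: 64
Level 3: 32
Level 4: 16
Level 5: 8
Level 6: 4
Level 7: 2
Level 8: 1

The root is level 0 and the size-1 base case is level 8 (the tree spans levels 0 through 8, i.e. 9 levels counting the root), so the depth is the number of divisions: log_2(256) = 8

The recursion tree depth is log_2(256) = 8. At each level, the problem size is divided by 2, so it takes 8 divisions to reduce to a base case of size 1. The algorithm makes 2 recursive calls at each level.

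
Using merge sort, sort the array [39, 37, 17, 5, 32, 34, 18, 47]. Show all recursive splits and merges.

Merge sort trace:

Split: [39, 37, 17, 5, 32, 34, 18, 47] -> [39, 37, 17, 5] and [32, 34, 18, 47]
  Split: [39, 37, 17, 5] -> [39, 37] and [17, 5]
    Split: [39, 37] -> [39] and [37]
    Merge: [39] + [37] -> [37, 39]
    Split: [17, 5] -> [17] and [5]
    Merge: [17] + [5] -> [5, 17]
  Merge: [37, 39] + [5, 17] -> [5, 17, 37, 39]
  Split: [32, 34, 18, 47] -> [32, 34] and [18, 47]
    Split: [32, 34] -> [32] and [34]
    Merge: [32] + [34] -> [32, 34]
    Split: [18, 47] -> [18] and [47]
    Merge: [18] + [47] -> [18, 47]
  Merge: [32, 34] + [18, 47] -> [18, 32, 34, 47]
Merge: [5, 17, 37, 39] + [18, 32, 34, 47] -> [5, 17, 18, 32, 34, 37, 39, 47]

Final sorted array: [5, 17, 18, 32, 34, 37, 39, 47]

The merge sort proceeds by recursively splitting the array and merging sorted halves.
After all merges, the sorted array is [5, 17, 18, 32, 34, 37, 39, 47].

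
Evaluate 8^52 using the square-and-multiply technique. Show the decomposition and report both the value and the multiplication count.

Computing 8^52 by squaring (build up from 8^1; each line after the first costs one multiplication):

8^1 = 8
8^2 = (8^1)^2 = 8^2 = 64
8^3 = 8 * 8^2 = 8 * 64 = 512
8^6 = (8^3)^2 = 512^2 = 262144
8^12 = (8^6)^2 = 262144^2 = 68719476736
8^13 = 8 * 8^12 = 8 * 68719476736 = 549755813888
8^26 = (8^13)^2 = 549755813888^2 = 302231454903657293676544
8^52 = (8^26)^2 = 302231454903657293676544^2 = 91343852333181432387730302044767688728495783936

Result: 91343852333181432387730302044767688728495783936
Multiplications needed: 7 (7 lines after 8^1)

8^52 = 91343852333181432387730302044767688728495783936. Using exponentiation by squaring, this requires 7 multiplications. The key idea: if the exponent is even, square the half-power; if odd, multiply by the base once.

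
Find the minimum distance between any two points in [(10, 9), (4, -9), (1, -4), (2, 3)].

Computing all pairwise distances among 4 points:

d((10, 9), (4, -9)) = 18.9737
d((10, 9), (1, -4)) = 15.8114
d((10, 9), (2, 3)) = 10.0
d((4, -9), (1, -4)) = 5.831 <-- minimum
d((4, -9), (2, 3)) = 12.1655
d((1, -4), (2, 3)) = 7.0711

Closest pair: (4, -9) and (1, -4) with distance 5.831

The closest pair is (4, -9) and (1, -4) with Euclidean distance 5.831. For 4 points, brute-force pairwise comparison is shown above. For large n, the divide-and-conquer algorithm (sort by x, recurse on halves, check the dividing strip) achieves O(n log n).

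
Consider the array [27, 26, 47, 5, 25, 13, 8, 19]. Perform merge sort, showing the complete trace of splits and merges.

Merge sort trace:

Split: [27, 26, 47, 5, 25, 13, 8, 19] -> [27, 26, 47, 5] and [25, 13, 8, 19]
  Split: [27, 26, 47, 5] -> [27, 26] and [47, 5]
    Split: [27, 26] -> [27] and [26]
    Merge: [27] + [26] -> [26, 27]
    Split: [47, 5] -> [47] and [5]
    Merge: [47] + [5] -> [5, 47]
  Merge: [26, 27] + [5, 47] -> [5, 26, 27, 47]
  Split: [25, 13, 8, 19] -> [25, 13] and [8, 19]
    Split: [25, 13] -> [25] and [13]
    Merge: [25] + [13] -> [13, 25]
    Split: [8, 19] -> [8] and [19]
    Merge: [8] + [19] -> [8, 19]
  Merge: [13, 25] + [8, 19] -> [8, 13, 19, 25]
Merge: [5, 26, 27, 47] + [8, 13, 19, 25] -> [5, 8, 13, 19, 25, 26, 27, 47]

Final sorted array: [5, 8, 13, 19, 25, 26, 27, 47]

The merge sort proceeds by recursively splitting the array and merging sorted halves.
After all merges, the sorted array is [5, 8, 13, 19, 25, 26, 27, 47].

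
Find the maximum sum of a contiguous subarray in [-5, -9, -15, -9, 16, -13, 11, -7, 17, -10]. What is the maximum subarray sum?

Using Kadane's algorithm on [-5, -9, -15, -9, 16, -13, 11, -7, 17, -10]:

Scanning through the array:
Position 1 (value -9): max_ending_here = -9, max_so_far = -5
Position 2 (value -15): max_ending_here = -15, max_so_far = -5
Position 3 (value -9): max_ending_here = -9, max_so_far = -5
Position 4 (value 16): max_ending_here = 16, max_so_far = 16
Position 5 (value -13): max_ending_here = 3, max_so_far = 16
Position 6 (value 11): max_ending_here = 14, max_so_far = 16
Position 7 (value -7): max_ending_here = 7, max_so_far = 16
Position 8 (value 17): max_ending_here = 24, max_so_far = 24
Position 9 (value -10): max_ending_here = 14, max_so_far = 24

Maximum subarray: [16, -13, 11, -7, 17]
Maximum sum: 24

The maximum subarray is [16, -13, 11, -7, 17] with sum 24. This subarray runs from index 4 to index 8.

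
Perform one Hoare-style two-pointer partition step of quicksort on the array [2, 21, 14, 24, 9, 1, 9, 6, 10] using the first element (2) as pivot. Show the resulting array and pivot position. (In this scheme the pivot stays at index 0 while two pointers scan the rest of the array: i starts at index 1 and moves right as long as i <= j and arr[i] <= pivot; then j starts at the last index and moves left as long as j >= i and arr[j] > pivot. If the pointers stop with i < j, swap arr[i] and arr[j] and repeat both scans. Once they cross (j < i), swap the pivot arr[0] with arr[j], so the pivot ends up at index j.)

Hoare-style two-pointer partition with pivot = 2:

Initial array: [2, 21, 14, 24, 9, 1, 9, 6, 10]

Pointers start at i = 1, j = 8.
i stops at index 1 (arr[1]=21 > 2), j stops at index 5 (arr[5]=1 <= 2): swap arr[1] and arr[5], array becomes [2, 1, 14, 24, 9, 21, 9, 6, 10]
i ends at 2, j ends at 1: the pointers have crossed (j < i), so scanning stops.

Swap pivot arr[0] with arr[1] to place pivot at position 1: [1, 2, 14, 24, 9, 21, 9, 6, 10]
Pivot position: 1

After partitioning with pivot 2, the array becomes [1, 2, 14, 24, 9, 21, 9, 6, 10]. The pivot is placed at index 1. All elements to the left of the pivot are <= 2, and all elements to the right are > 2.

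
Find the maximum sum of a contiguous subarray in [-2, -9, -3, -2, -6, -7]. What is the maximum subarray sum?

Using Kadane's algorithm on [-2, -9, -3, -2, -6, -7]:

Scanning through the array:
Position 1 (value -9): max_ending_here = -9, max_so_far = -2
Position 2 (value -3): max_ending_here = -3, max_so_far = -2
Position 3 (value -2): max_ending_here = -2, max_so_far = -2
Position 4 (value -6): max_ending_here = -6, max_so_far = -2
Position 5 (value -7): max_ending_here = -7, max_so_far = -2

Maximum subarray: [-2]
Maximum sum: -2

The maximum subarray is [-2] with sum -2. This subarray runs from index 0 to index 0.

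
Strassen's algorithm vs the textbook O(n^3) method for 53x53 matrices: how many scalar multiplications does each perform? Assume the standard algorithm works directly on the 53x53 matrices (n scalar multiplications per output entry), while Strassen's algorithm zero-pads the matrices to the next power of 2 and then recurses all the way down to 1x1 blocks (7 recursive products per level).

Matrix multiplication for 53x53 matrices:

Strassen's algorithm requires power-of-2 dimensions. Pad 53x53 to 64x64 (next power of 2).

Standard algorithm: 53^3 = 148877 multiplications
Strassen's algorithm: 7^(log2(64)) = 7^6 = 117649 multiplications
Savings: 148877 - 117649 = 31228 multiplications

Standard: 148877 multiplications (53^3). Strassen: 117649 multiplications (7^6, after padding to 64x64). Strassen reduces 8 recursive multiplications to 7 at each level.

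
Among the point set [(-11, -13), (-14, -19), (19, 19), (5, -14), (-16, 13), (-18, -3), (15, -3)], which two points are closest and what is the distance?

Computing all pairwise distances among 7 points:

d((-11, -13), (-14, -19)) = 6.7082 <-- minimum
d((-11, -13), (19, 19)) = 43.8634
d((-11, -13), (5, -14)) = 16.0312
d((-11, -13), (-16, 13)) = 26.4764
d((-11, -13), (-18, -3)) = 12.2066
d((-11, -13), (15, -3)) = 27.8568
d((-14, -19), (19, 19)) = 50.3289
d((-14, -19), (5, -14)) = 19.6469
d((-14, -19), (-16, 13)) = 32.0624
d((-14, -19), (-18, -3)) = 16.4924
d((-14, -19), (15, -3)) = 33.121
d((19, 19), (5, -14)) = 35.8469
d((19, 19), (-16, 13)) = 35.5106
d((19, 19), (-18, -3)) = 43.0465
d((19, 19), (15, -3)) = 22.3607
d((5, -14), (-16, 13)) = 34.2053
d((5, -14), (-18, -3)) = 25.4951
d((5, -14), (15, -3)) = 14.8661
d((-16, 13), (-18, -3)) = 16.1245
d((-16, 13), (15, -3)) = 34.8855
d((-18, -3), (15, -3)) = 33.0

Closest pair: (-11, -13) and (-14, -19) with distance 6.7082

The closest pair is (-11, -13) and (-14, -19) with Euclidean distance 6.7082. For 7 points, brute-force pairwise comparison is shown above. For large n, the divide-and-conquer algorithm (sort by x, recurse on halves, check the dividing strip) achieves O(n log n).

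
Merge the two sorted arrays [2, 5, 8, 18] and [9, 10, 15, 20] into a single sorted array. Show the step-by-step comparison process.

Merging process:

Compare 2 vs 9: take 2 from left. Merged: [2]
Compare 5 vs 9: take 5 from left. Merged: [2, 5]
Compare 8 vs 9: take 8 from left. Merged: [2, 5, 8]
Compare 18 vs 9: take 9 from right. Merged: [2, 5, 8, 9]
Compare 18 vs 10: take 10 from right. Merged: [2, 5, 8, 9, 10]
Compare 18 vs 15: take 15 from right. Merged: [2, 5, 8, 9, 10, 15]
Compare 18 vs 20: take 18 from left. Merged: [2, 5, 8, 9, 10, 15, 18]
Append remaining from right: [20]. Merged: [2, 5, 8, 9, 10, 15, 18, 20]

Final merged array: [2, 5, 8, 9, 10, 15, 18, 20]
Total comparisons: 7

The merged array is [2, 5, 8, 9, 10, 15, 18, 20], requiring 7 comparisons. The merge step runs in O(n) time where n is the total number of elements.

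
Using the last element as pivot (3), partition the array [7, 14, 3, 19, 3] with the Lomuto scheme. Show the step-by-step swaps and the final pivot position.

Lomuto partition with pivot = 3:

Initial array: [7, 14, 3, 19, 3]

arr[0]=7 > 3: no swap
arr[1]=14 > 3: no swap
arr[2]=3 <= 3: swap with position 0, array becomes [3, 14, 7, 19, 3]
arr[3]=19 > 3: no swap

Place pivot at position 1: [3, 3, 7, 19, 14]
Pivot position: 1

After partitioning with pivot 3, the array becomes [3, 3, 7, 19, 14]. The pivot is placed at index 1. All elements to the left of the pivot are <= 3, and all elements to the right are > 3.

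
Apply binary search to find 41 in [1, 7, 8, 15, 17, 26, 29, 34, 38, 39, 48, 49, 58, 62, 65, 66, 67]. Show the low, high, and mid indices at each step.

Binary search for 41 in [1, 7, 8, 15, 17, 26, 29, 34, 38, 39, 48, 49, 58, 62, 65, 66, 67]:

lo=0, hi=16, mid=8, arr[mid]=38 -> 38 < 41, search right half
lo=9, hi=16, mid=12, arr[mid]=58 -> 58 > 41, search left half
lo=9, hi=11, mid=10, arr[mid]=48 -> 48 > 41, search left half
lo=9, hi=9, mid=9, arr[mid]=39 -> 39 < 41, search right half
lo=10 > hi=9, target 41 not found

Binary search determines that 41 is not in the array after 4 comparisons. The search space was exhausted without finding the target.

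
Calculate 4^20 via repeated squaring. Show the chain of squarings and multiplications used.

Computing 4^20 by squaring (build up from 4^1; each line after the first costs one multiplication):

4^1 = 4
4^2 = (4^1)^2 = 4^2 = 16
4^4 = (4^2)^2 = 16^2 = 256
4^5 = 4 * 4^4 = 4 * 256 = 1024
4^10 = (4^5)^2 = 1024^2 = 1048576
4^20 = (4^10)^2 = 1048576^2 = 1099511627776

Result: 1099511627776
Multiplications needed: 5 (5 lines after 4^1)

4^20 = 1099511627776. Using exponentiation by squaring, this requires 5 multiplications. The key idea: if the exponent is even, square the half-power; if odd, multiply by the base once.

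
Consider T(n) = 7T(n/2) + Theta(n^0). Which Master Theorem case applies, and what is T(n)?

Master Theorem for T(n) = 7T(n/2) + O(n^0):

a = 7, b = 2, c = 0
log_b(a) = log_2(7) = 2.8074

Case 1: c = 0 < log_2(7) = 2.8074
T(n) = O(n^(log_2 7))

For T(n) = 7T(n/2) + O(n^0): log_2(7) = 2.8074. This is Case 1 of the Master Theorem (c < log_b(a), work dominated by leaves), giving O(n^(log_2 7)).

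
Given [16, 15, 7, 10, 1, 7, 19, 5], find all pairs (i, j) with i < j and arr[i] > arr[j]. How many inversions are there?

Finding inversions in [16, 15, 7, 10, 1, 7, 19, 5]:

(0, 1): arr[0]=16 > arr[1]=15
(0, 2): arr[0]=16 > arr[2]=7
(0, 3): arr[0]=16 > arr[3]=10
(0, 4): arr[0]=16 > arr[4]=1
(0, 5): arr[0]=16 > arr[5]=7
(0, 7): arr[0]=16 > arr[7]=5
(1, 2): arr[1]=15 > arr[2]=7
(1, 3): arr[1]=15 > arr[3]=10
(1, 4): arr[1]=15 > arr[4]=1
(1, 5): arr[1]=15 > arr[5]=7
(1, 7): arr[1]=15 > arr[7]=5
(2, 4): arr[2]=7 > arr[4]=1
(2, 7): arr[2]=7 > arr[7]=5
(3, 4): arr[3]=10 > arr[4]=1
(3, 5): arr[3]=10 > arr[5]=7
(3, 7): arr[3]=10 > arr[7]=5
(5, 7): arr[5]=7 > arr[7]=5
(6, 7): arr[6]=19 > arr[7]=5

Total inversions: 18

The array has 18 inversion(s): (0,1), (0,2), (0,3), (0,4), (0,5), (0,7), (1,2), (1,3), (1,4), (1,5), (1,7), (2,4), (2,7), (3,4), (3,5), (3,7), (5,7), (6,7). Each pair (i,j) satisfies i < j and arr[i] > arr[j].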